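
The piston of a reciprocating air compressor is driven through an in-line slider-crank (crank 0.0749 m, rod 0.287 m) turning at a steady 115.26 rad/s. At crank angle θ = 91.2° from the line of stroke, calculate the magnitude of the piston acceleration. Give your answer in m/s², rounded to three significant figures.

290

ω = 115.3 rad/s
x(θ) = r cosθ + √(L² − r² sin²θ); with ω constant, a = ω²·d²x/dθ².
d²x/dθ² = −r cosθ − r²(cos2θ)/√u − r⁴ sin²2θ/(4u^{3/2}),  u = L² − r² sin²θ = 0.0767615 m².
Substituting r = 0.0749 m, L = 0.287 m, θ = 91.2°: d²x/dθ² = +0.021799 m.
a = ω²·d²x/dθ² = (115.3)²·(+0.021799) = +289.59 m/s²;  |a| = 289.59 m/s².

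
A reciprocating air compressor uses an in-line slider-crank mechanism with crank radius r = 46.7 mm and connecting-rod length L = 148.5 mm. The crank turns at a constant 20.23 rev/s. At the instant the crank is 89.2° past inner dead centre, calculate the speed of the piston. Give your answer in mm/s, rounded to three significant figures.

5960

ω = 2π·20.2 = 127.1 rad/s
For an in-line slider-crank, x = r cosθ + √(L² − r² sin²θ), so v = −rω sinθ·[1 + r cosθ/√(L² − r² sin²θ)].
With r = 0.0467 m, L = 0.1485 m, θ = 89.2°: √(L² − r² sin²θ) = 0.14097 m.
v = −0.0467·127.1·0.99990·[1 + 0.0467·0.01396/0.14097] = -5.9629 m/s.
|v| = 5.9629 m/s = 5962.9 mm/s.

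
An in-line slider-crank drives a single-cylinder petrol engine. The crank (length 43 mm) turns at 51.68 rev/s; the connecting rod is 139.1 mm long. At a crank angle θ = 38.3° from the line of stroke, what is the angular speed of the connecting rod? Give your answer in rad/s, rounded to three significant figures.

80.3

ω = 324.7 rad/s (converted from 51.68 rev/s).
The rod makes angle φ with the slider axis where L sinφ = r sinθ; differentiating, L cosφ·φ̇ = r ω cosθ.
L cosφ = √(L² − r² sin²θ) = 0.13652 m.
|ω_rod| = r ω |cosθ| / √(L² − r² sin²θ) = 0.043·324.7·0.78478/0.13652 = 80.262 rad/s.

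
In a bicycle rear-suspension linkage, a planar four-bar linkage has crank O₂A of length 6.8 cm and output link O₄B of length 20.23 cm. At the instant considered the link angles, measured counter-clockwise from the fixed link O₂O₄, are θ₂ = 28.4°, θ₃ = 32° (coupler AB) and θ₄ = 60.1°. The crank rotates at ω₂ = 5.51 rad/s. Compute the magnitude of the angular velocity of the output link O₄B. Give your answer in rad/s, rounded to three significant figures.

ω₂ = 5.51 rad/s
Differentiating the loop-closure r₂e^{iθ₂}+r₃e^{iθ₃}=r₁+r₄e^{iθ₄} gives r₂ω₂e^{iθ₂}+r₃ω₃e^{iθ₃}=r₄ω₄e^{iθ₄}.
Eliminating the other unknown: ω₄ = r₂ω₂ sin(θ₂−θ₃) / [r₄ sin(θ₄−θ₃)].
Numerator sine = -0.06279; denominator sine = +0.47101.
Result = 0.068·5.51·(-0.06279) / (0.2023·(+0.47101)) = -0.2469 rad/s; magnitude 0.2469 rad/s.

0.247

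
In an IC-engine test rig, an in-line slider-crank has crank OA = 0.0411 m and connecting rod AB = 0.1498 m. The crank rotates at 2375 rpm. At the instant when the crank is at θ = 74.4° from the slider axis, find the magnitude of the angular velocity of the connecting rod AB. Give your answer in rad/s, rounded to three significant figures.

19.0

ω = 248.7 rad/s (converted from 2375 rpm).
The rod makes angle φ with the slider axis where L sinφ = r sinθ; differentiating, L cosφ·φ̇ = r ω cosθ.
L cosφ = √(L² − r² sin²θ) = 0.14447 m.
|ω_rod| = r ω |cosθ| / √(L² − r² sin²θ) = 0.0411·248.7·0.26892/0.14447 = 19.027 rad/s.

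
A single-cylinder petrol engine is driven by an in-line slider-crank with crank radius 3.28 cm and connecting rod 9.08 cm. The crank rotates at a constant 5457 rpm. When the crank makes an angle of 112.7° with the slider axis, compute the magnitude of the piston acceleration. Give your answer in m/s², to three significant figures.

6940

ω = 2π·5457/60 = 571.5 rad/s
x(θ) = r cosθ + √(L² − r² sin²θ); with ω constant, a = ω²·d²x/dθ².
d²x/dθ² = −r cosθ − r²(cos2θ)/√u − r⁴ sin²2θ/(4u^{3/2}),  u = L² − r² sin²θ = 0.00732902 m².
Substituting r = 0.0328 m, L = 0.0908 m, θ = 112.7°: d²x/dθ² = +0.021248 m.
a = ω²·d²x/dθ² = (571.5)²·(+0.021248) = +6938.7 m/s²;  |a| = 6938.7 m/s².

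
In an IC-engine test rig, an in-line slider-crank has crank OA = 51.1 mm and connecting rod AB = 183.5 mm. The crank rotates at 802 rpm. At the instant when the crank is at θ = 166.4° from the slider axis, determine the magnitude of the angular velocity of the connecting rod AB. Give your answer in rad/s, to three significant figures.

ω = 83.99 rad/s (converted from 802 rpm).
The rod makes angle φ with the slider axis where L sinφ = r sinθ; differentiating, L cosφ·φ̇ = r ω cosθ.
L cosφ = √(L² − r² sin²θ) = 0.18311 m.
|ω_rod| = r ω |cosθ| / √(L² − r² sin²θ) = 0.0511·83.99·0.97196/0.18311 = 22.781 rad/s.

22.8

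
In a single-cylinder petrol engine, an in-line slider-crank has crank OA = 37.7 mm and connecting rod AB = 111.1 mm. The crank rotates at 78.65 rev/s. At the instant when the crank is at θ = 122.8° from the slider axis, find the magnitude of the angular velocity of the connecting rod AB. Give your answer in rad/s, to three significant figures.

ω = 494.2 rad/s (converted from 78.65 rev/s).
The rod makes angle φ with the slider axis where L sinφ = r sinθ; differentiating, L cosφ·φ̇ = r ω cosθ.
L cosφ = √(L² − r² sin²θ) = 0.10648 m.
|ω_rod| = r ω |cosθ| / √(L² − r² sin²θ) = 0.0377·494.2·0.54171/0.10648 = 94.776 rad/s.

94.8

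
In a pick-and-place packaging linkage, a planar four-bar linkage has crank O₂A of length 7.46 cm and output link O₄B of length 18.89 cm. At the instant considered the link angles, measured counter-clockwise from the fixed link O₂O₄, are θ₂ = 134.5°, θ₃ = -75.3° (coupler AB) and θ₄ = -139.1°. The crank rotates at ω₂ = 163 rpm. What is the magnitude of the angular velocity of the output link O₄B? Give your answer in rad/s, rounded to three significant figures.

3.73

ω₂ = 17.07 rad/s (from 163 rpm).
Differentiating the loop-closure r₂e^{iθ₂}+r₃e^{iθ₃}=r₁+r₄e^{iθ₄} gives r₂ω₂e^{iθ₂}+r₃ω₃e^{iθ₃}=r₄ω₄e^{iθ₄}.
Eliminating the other unknown: ω₄ = r₂ω₂ sin(θ₂−θ₃) / [r₄ sin(θ₄−θ₃)].
Numerator sine = -0.49697; denominator sine = -0.89726.
Result = 0.0746·17.07·(-0.49697) / (0.1889·(-0.89726)) = +3.7337 rad/s; magnitude 3.7337 rad/s.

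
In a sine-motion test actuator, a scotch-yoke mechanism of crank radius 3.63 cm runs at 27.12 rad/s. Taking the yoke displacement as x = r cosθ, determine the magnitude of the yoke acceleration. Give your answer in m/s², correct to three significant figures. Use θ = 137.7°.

19.7

ω = 27.12 rad/s
x = r cosθ ⇒ ẍ = −rω² cosθ (ω constant).
|a| = rω²|cosθ| = 0.0363·(27.12)²·|cos 137.7°| = 19.747 m/s².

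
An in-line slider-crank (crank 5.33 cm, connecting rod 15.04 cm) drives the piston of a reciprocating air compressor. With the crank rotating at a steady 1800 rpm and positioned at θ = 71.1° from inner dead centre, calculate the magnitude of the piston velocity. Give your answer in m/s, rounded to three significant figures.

ω = 2π·1800/60 = 188.5 rad/s
For an in-line slider-crank, x = r cosθ + √(L² − r² sin²θ), so v = −rω sinθ·[1 + r cosθ/√(L² − r² sin²θ)].
With r = 0.0533 m, L = 0.1504 m, θ = 71.1°: √(L² − r² sin²θ) = 0.14169 m.
v = −0.0533·188.5·0.94609·[1 + 0.0533·0.32392/0.14169] = -10.663 m/s.
|v| = 10.663 m/s.

10.7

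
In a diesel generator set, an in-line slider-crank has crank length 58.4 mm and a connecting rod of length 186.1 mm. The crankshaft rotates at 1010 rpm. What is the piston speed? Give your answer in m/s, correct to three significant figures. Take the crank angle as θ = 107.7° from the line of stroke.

ω = 2π·1010/60 = 105.8 rad/s
For an in-line slider-crank, x = r cosθ + √(L² − r² sin²θ), so v = −rω sinθ·[1 + r cosθ/√(L² − r² sin²θ)].
With r = 0.0584 m, L = 0.1861 m, θ = 107.7°: √(L² − r² sin²θ) = 0.17759 m.
v = −0.0584·105.8·0.95266·[1 + 0.0584·-0.30403/0.17759] = -5.2961 m/s.
|v| = 5.2961 m/s.

5.30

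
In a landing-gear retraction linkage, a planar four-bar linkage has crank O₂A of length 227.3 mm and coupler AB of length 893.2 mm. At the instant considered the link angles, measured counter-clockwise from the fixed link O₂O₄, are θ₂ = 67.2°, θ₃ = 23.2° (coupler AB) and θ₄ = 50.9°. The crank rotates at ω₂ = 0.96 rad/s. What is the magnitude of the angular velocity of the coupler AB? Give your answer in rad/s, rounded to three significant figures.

0.148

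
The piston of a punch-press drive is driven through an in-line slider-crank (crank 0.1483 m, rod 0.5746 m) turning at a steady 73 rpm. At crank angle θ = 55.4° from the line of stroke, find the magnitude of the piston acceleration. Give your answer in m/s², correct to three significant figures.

4.14

ω = 2π·73/60 = 7.645 rad/s
x(θ) = r cosθ + √(L² − r² sin²θ); with ω constant, a = ω²·d²x/dθ².
d²x/dθ² = −r cosθ − r²(cos2θ)/√u − r⁴ sin²2θ/(4u^{3/2}),  u = L² − r² sin²θ = 0.315264 m².
Substituting r = 0.1483 m, L = 0.5746 m, θ = 55.4°: d²x/dθ² = -0.070899 m.
a = ω²·d²x/dθ² = (7.645)²·(-0.070899) = -4.1433 m/s²;  |a| = 4.1433 m/s².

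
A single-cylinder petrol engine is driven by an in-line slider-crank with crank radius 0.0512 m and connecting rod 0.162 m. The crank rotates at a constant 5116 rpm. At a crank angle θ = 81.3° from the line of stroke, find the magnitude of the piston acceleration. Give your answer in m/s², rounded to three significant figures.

2430

ω = 2π·5116/60 = 535.7 rad/s
x(θ) = r cosθ + √(L² − r² sin²θ); with ω constant, a = ω²·d²x/dθ².
d²x/dθ² = −r cosθ − r²(cos2θ)/√u − r⁴ sin²2θ/(4u^{3/2}),  u = L² − r² sin²θ = 0.0236825 m².
Substituting r = 0.0512 m, L = 0.162 m, θ = 81.3°: d²x/dθ² = +0.0084682 m.
a = ω²·d²x/dθ² = (535.7)²·(+0.0084682) = +2430.6 m/s²;  |a| = 2430.6 m/s².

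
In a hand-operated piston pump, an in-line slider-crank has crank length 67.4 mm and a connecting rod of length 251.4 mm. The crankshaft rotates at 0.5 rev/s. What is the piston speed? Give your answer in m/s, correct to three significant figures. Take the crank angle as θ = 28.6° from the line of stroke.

ω = 2π·0.5 = 3.142 rad/s
For an in-line slider-crank, x = r cosθ + √(L² − r² sin²θ), so v = −rω sinθ·[1 + r cosθ/√(L² − r² sin²θ)].
With r = 0.0674 m, L = 0.2514 m, θ = 28.6°: √(L² − r² sin²θ) = 0.24932 m.
v = −0.0674·3.142·0.47869·[1 + 0.0674·0.87798/0.24932] = -0.12542 m/s.
|v| = 0.12542 m/s.

0.125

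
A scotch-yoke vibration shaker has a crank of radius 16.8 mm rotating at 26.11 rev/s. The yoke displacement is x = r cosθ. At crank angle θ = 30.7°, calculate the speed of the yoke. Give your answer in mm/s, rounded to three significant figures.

1410

ω = 164.1 rad/s (from 26.11 rev/s).
x = r cosθ ⇒ ẋ = −rω sinθ.
|v| = rω|sinθ| = 0.0168·164.1·|sin 30.7°| = 1.4071 m/s = 1407.1 mm/s.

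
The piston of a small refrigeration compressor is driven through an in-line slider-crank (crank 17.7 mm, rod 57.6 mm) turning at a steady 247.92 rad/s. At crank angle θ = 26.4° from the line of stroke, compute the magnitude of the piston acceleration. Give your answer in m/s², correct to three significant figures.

1180

ω = 247.9 rad/s
x(θ) = r cosθ + √(L² − r² sin²θ); with ω constant, a = ω²·d²x/dθ².
d²x/dθ² = −r cosθ − r²(cos2θ)/√u − r⁴ sin²2θ/(4u^{3/2}),  u = L² − r² sin²θ = 0.00325582 m².
Substituting r = 0.0177 m, L = 0.0576 m, θ = 26.4°: d²x/dθ² = -0.019257 m.
a = ω²·d²x/dθ² = (247.9)²·(-0.019257) = -1183.6 m/s²;  |a| = 1183.6 m/s².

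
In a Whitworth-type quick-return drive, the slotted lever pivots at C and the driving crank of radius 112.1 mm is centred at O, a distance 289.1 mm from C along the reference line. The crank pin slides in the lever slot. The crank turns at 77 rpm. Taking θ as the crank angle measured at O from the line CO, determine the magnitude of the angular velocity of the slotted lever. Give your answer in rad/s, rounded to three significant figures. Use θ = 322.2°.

ω = 8.063 rad/s (from 77 rpm).
Crank pin A relative to C: A = (d + r cosθ, r sinθ); lever angle φ = atan2(r sinθ, d + r cosθ).
Differentiating tanφ: φ̇ = rω(d cosθ + r)/(d² + r² + 2dr cosθ).
d² + r² + 2dr cosθ = |CA|² = 0.14736 m²;  d cosθ + r = +0.34053 m.
|ω_lever| = |0.1121·8.063·+0.34053| / 0.14736 = 2.0888 rad/s.

2.09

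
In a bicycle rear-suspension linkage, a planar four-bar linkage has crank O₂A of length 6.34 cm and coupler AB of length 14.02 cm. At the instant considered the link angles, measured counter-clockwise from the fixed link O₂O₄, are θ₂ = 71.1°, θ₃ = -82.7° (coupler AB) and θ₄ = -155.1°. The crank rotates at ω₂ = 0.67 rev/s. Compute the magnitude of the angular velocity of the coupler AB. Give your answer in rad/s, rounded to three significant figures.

ω₂ = 4.21 rad/s (from 0.67 rev/s).
Differentiating the loop-closure r₂e^{iθ₂}+r₃e^{iθ₃}=r₁+r₄e^{iθ₄} gives r₂ω₂e^{iθ₂}+r₃ω₃e^{iθ₃}=r₄ω₄e^{iθ₄}.
Eliminating the other unknown: ω₃ = r₂ω₂ sin(θ₄−θ₂) / [r₃ sin(θ₃−θ₄)].
Numerator sine = +0.72176; denominator sine = +0.95319.
Result = 0.0634·4.21·(+0.72176) / (0.1402·(+0.95319)) = +1.4415 rad/s; magnitude 1.4415 rad/s.

1.44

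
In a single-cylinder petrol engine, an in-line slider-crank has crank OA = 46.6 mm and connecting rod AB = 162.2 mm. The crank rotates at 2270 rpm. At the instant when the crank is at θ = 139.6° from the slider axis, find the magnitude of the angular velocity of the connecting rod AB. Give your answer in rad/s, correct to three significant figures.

ω = 237.7 rad/s (converted from 2270 rpm).
The rod makes angle φ with the slider axis where L sinφ = r sinθ; differentiating, L cosφ·φ̇ = r ω cosθ.
L cosφ = √(L² − r² sin²θ) = 0.15936 m.
|ω_rod| = r ω |cosθ| / √(L² − r² sin²θ) = 0.0466·237.7·0.76154/0.15936 = 52.935 rad/s.

52.9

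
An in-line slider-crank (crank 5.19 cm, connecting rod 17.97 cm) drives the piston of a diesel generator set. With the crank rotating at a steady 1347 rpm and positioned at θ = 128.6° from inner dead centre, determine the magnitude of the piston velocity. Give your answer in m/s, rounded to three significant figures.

4.66

ω = 2π·1347/60 = 141.1 rad/s
For an in-line slider-crank, x = r cosθ + √(L² − r² sin²θ), so v = −rω sinθ·[1 + r cosθ/√(L² − r² sin²θ)].
With r = 0.0519 m, L = 0.1797 m, θ = 128.6°: √(L² − r² sin²θ) = 0.17506 m.
v = −0.0519·141.1·0.78152·[1 + 0.0519·-0.62388/0.17506] = -4.6632 m/s.
|v| = 4.6632 m/s.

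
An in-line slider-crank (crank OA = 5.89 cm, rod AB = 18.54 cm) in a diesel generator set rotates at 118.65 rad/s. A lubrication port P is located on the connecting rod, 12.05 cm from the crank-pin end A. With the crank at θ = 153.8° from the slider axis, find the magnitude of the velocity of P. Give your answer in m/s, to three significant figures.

ω = 118.7 rad/s.  Crank-pin speed |V_A| = rω = 6.9885 m/s, perpendicular to OA.
Rod angle: sinφ = −(r/L) sinθ ⇒ φ = -8.063°; ω_rod = −rω cosθ/√(L²−r²sin²θ) = +34.159 rad/s.
V_P = V_A + ω_rod × AP, with AP = 0.1205 m along the rod.
Components: V_Px = −rω sinθ − a·ω_rod·sinφ = -2.5081 m/s;  V_Py = rω cosθ + a·ω_rod·cosφ = -2.195 m/s.
|V_P| = √(V_Px² + V_Py²) = 3.333 m/s.

3.33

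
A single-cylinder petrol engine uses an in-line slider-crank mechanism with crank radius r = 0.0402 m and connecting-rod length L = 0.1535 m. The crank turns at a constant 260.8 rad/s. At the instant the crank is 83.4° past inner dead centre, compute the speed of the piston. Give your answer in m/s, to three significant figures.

10.7

ω = 260.8 rad/s
For an in-line slider-crank, x = r cosθ + √(L² − r² sin²θ), so v = −rω sinθ·[1 + r cosθ/√(L² − r² sin²θ)].
With r = 0.0402 m, L = 0.1535 m, θ = 83.4°: √(L² − r² sin²θ) = 0.14821 m.
v = −0.0402·260.8·0.99337·[1 + 0.0402·0.11494/0.14821] = -10.739 m/s.
|v| = 10.739 m/s.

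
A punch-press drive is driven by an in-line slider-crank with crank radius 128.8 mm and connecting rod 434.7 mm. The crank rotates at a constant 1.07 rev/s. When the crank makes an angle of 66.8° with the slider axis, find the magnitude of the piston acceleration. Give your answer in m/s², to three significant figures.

ω = 2π·1.07 = 6.723 rad/s
x(θ) = r cosθ + √(L² − r² sin²θ); with ω constant, a = ω²·d²x/dθ².
d²x/dθ² = −r cosθ − r²(cos2θ)/√u − r⁴ sin²2θ/(4u^{3/2}),  u = L² − r² sin²θ = 0.174949 m².
Substituting r = 0.1288 m, L = 0.4347 m, θ = 66.8°: d²x/dθ² = -0.023881 m.
a = ω²·d²x/dθ² = (6.723)²·(-0.023881) = -1.0794 m/s²;  |a| = 1.0794 m/s².

1.08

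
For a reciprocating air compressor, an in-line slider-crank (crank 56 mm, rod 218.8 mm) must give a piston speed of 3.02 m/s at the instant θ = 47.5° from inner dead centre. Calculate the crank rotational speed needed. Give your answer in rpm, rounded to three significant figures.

For an in-line slider-crank, |v_piston| = rω|sinθ|·[1 + r cosθ/√(L² − r² sin²θ)].
With r = 0.056 m, L = 0.2188 m, θ = 47.5°: the bracketed kinematic factor |dx/dθ| = 0.048557 m.
ω = v/|dx/dθ| = 3.02/0.048557 = 62.195 rad/s.
N = 60ω/(2π) = 593.92 rpm.

594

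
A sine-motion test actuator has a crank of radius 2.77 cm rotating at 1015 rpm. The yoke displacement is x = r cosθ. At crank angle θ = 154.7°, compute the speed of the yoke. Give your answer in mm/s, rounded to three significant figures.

ω = 106.3 rad/s (from 1015 rpm).
x = r cosθ ⇒ ẋ = −rω sinθ.
|v| = rω|sinθ| = 0.0277·106.3·|sin 154.7°| = 1.2582 m/s = 1258.2 mm/s.

1260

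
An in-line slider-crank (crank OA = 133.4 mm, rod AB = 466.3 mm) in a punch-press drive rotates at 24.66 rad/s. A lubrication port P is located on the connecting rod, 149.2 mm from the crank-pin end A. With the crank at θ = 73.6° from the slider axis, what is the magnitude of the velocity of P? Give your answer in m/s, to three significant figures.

ω = 24.66 rad/s.  Crank-pin speed |V_A| = rω = 3.2896 m/s, perpendicular to OA.
Rod angle: sinφ = −(r/L) sinθ ⇒ φ = -15.929°; ω_rod = −rω cosθ/√(L²−r²sin²θ) = -2.0714 rad/s.
V_P = V_A + ω_rod × AP, with AP = 0.1492 m along the rod.
Components: V_Px = −rω sinθ − a·ω_rod·sinφ = -3.2406 m/s;  V_Py = rω cosθ + a·ω_rod·cosφ = +0.63162 m/s.
|V_P| = √(V_Px² + V_Py²) = 3.3016 m/s.

3.30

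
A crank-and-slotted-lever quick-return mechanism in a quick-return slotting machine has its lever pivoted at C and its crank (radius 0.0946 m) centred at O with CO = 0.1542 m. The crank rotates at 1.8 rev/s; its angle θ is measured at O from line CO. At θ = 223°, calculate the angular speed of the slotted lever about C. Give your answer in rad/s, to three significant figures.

1.71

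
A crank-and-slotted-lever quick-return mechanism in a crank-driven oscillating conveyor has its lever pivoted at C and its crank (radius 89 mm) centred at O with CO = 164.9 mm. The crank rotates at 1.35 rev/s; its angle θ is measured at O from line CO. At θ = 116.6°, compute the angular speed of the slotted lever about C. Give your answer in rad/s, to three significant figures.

ω = 8.482 rad/s (from 1.35 rev/s).
Crank pin A relative to C: A = (d + r cosθ, r sinθ); lever angle φ = atan2(r sinθ, d + r cosθ).
Differentiating tanφ: φ̇ = rω(d cosθ + r)/(d² + r² + 2dr cosθ).
d² + r² + 2dr cosθ = |CA|² = 0.0219703 m²;  d cosθ + r = +0.015165 m.
|ω_lever| = |0.089·8.482·+0.015165| / 0.0219703 = 0.52107 rad/s.

0.521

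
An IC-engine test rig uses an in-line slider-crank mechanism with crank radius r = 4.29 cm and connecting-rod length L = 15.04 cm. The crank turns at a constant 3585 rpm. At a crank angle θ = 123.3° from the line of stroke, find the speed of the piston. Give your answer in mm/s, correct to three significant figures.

ω = 2π·3585/60 = 375.4 rad/s
For an in-line slider-crank, x = r cosθ + √(L² − r² sin²θ), so v = −rω sinθ·[1 + r cosθ/√(L² − r² sin²θ)].
With r = 0.0429 m, L = 0.1504 m, θ = 123.3°: √(L² − r² sin²θ) = 0.14606 m.
v = −0.0429·375.4·0.83581·[1 + 0.0429·-0.54902/0.14606] = -11.29 m/s.
|v| = 11.29 m/s = 11290 mm/s.

11300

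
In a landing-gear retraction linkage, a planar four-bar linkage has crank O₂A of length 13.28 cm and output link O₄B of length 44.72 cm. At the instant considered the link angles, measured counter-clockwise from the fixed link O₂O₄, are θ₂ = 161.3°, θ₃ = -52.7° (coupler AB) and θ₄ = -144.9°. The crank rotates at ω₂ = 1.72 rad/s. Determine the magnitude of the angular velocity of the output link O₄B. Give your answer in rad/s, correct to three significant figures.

ω₂ = 1.72 rad/s
Differentiating the loop-closure r₂e^{iθ₂}+r₃e^{iθ₃}=r₁+r₄e^{iθ₄} gives r₂ω₂e^{iθ₂}+r₃ω₃e^{iθ₃}=r₄ω₄e^{iθ₄}.
Eliminating the other unknown: ω₄ = r₂ω₂ sin(θ₂−θ₃) / [r₄ sin(θ₄−θ₃)].
Numerator sine = -0.55919; denominator sine = -0.99926.
Result = 0.1328·1.72·(-0.55919) / (0.4472·(-0.99926)) = +0.28583 rad/s; magnitude 0.28583 rad/s.

0.286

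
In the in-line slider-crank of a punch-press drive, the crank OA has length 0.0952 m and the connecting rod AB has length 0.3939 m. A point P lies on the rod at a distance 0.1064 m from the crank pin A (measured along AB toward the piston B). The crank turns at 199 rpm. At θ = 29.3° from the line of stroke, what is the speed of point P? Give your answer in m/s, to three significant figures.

ω = 20.84 rad/s.  Crank-pin speed |V_A| = rω = 1.9839 m/s, perpendicular to OA.
Rod angle: sinφ = −(r/L) sinθ ⇒ φ = -6.793°; ω_rod = −rω cosθ/√(L²−r²sin²θ) = -4.4233 rad/s.
V_P = V_A + ω_rod × AP, with AP = 0.1064 m along the rod.
Components: V_Px = −rω sinθ − a·ω_rod·sinφ = -1.0265 m/s;  V_Py = rω cosθ + a·ω_rod·cosφ = +1.2628 m/s.
|V_P| = √(V_Px² + V_Py²) = 1.6274 m/s.

1.63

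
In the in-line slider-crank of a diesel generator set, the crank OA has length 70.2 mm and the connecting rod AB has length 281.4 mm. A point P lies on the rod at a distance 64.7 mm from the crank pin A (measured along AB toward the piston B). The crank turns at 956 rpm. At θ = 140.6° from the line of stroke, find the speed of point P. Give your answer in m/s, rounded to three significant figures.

ω = 100.1 rad/s.  Crank-pin speed |V_A| = rω = 7.0279 m/s, perpendicular to OA.
Rod angle: sinφ = −(r/L) sinθ ⇒ φ = -9.111°; ω_rod = −rω cosθ/√(L²−r²sin²θ) = +19.545 rad/s.
V_P = V_A + ω_rod × AP, with AP = 0.0647 m along the rod.
Components: V_Px = −rω sinθ − a·ω_rod·sinφ = -4.2606 m/s;  V_Py = rω cosθ + a·ω_rod·cosφ = -4.182 m/s.
|V_P| = √(V_Px² + V_Py²) = 5.9701 m/s.

5.97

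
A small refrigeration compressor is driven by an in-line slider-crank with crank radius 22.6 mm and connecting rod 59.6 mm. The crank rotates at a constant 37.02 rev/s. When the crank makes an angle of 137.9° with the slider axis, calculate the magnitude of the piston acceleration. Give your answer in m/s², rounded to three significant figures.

841

ω = 2π·37 = 232.6 rad/s
x(θ) = r cosθ + √(L² − r² sin²θ); with ω constant, a = ω²·d²x/dθ².
d²x/dθ² = −r cosθ − r²(cos2θ)/√u − r⁴ sin²2θ/(4u^{3/2}),  u = L² − r² sin²θ = 0.00332259 m².
Substituting r = 0.0226 m, L = 0.0596 m, θ = 137.9°: d²x/dθ² = +0.015536 m.
a = ω²·d²x/dθ² = (232.6)²·(+0.015536) = +840.57 m/s²;  |a| = 840.57 m/s².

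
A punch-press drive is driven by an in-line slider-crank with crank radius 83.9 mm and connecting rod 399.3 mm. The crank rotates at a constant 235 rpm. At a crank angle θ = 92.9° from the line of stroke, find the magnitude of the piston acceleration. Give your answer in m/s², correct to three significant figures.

ω = 2π·235/60 = 24.61 rad/s
x(θ) = r cosθ + √(L² − r² sin²θ); with ω constant, a = ω²·d²x/dθ².
d²x/dθ² = −r cosθ − r²(cos2θ)/√u − r⁴ sin²2θ/(4u^{3/2}),  u = L² − r² sin²θ = 0.152419 m².
Substituting r = 0.0839 m, L = 0.3993 m, θ = 92.9°: d²x/dθ² = +0.022181 m.
a = ω²·d²x/dθ² = (24.61)²·(+0.022181) = +13.433 m/s²;  |a| = 13.433 m/s².

13.4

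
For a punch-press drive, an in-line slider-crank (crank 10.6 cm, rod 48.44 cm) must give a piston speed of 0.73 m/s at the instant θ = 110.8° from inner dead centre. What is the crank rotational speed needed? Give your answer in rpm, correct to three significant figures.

For an in-line slider-crank, |v_piston| = rω|sinθ|·[1 + r cosθ/√(L² − r² sin²θ)].
With r = 0.106 m, L = 0.4844 m, θ = 110.8°: the bracketed kinematic factor |dx/dθ| = 0.091225 m.
ω = v/|dx/dθ| = 0.73/0.091225 = 8.0022 rad/s.
N = 60ω/(2π) = 76.415 rpm.

76.4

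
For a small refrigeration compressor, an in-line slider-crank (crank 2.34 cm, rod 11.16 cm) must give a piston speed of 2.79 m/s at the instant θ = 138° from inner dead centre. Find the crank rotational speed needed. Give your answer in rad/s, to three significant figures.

For an in-line slider-crank, |v_piston| = rω|sinθ|·[1 + r cosθ/√(L² − r² sin²θ)].
With r = 0.0234 m, L = 0.1116 m, θ = 138°: the bracketed kinematic factor |dx/dθ| = 0.013193 m.
ω = v/|dx/dθ| = 2.79/0.013193 = 211.47 rad/s.

211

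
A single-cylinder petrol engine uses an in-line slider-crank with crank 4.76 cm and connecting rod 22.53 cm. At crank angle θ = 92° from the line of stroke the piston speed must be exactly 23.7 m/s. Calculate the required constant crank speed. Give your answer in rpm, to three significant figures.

4790

For an in-line slider-crank, |v_piston| = rω|sinθ|·[1 + r cosθ/√(L² − r² sin²θ)].
With r = 0.0476 m, L = 0.2253 m, θ = 92°: the bracketed kinematic factor |dx/dθ| = 0.047212 m.
ω = v/|dx/dθ| = 23.7/0.047212 = 501.99 rad/s.
N = 60ω/(2π) = 4793.6 rpm.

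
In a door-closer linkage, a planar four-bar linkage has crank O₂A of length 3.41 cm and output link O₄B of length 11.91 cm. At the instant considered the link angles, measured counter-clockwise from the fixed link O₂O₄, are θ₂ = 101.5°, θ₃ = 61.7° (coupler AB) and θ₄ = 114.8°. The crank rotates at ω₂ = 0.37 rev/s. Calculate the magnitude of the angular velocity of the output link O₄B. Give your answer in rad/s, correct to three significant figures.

ω₂ = 2.325 rad/s (from 0.37 rev/s).
Differentiating the loop-closure r₂e^{iθ₂}+r₃e^{iθ₃}=r₁+r₄e^{iθ₄} gives r₂ω₂e^{iθ₂}+r₃ω₃e^{iθ₃}=r₄ω₄e^{iθ₄}.
Eliminating the other unknown: ω₄ = r₂ω₂ sin(θ₂−θ₃) / [r₄ sin(θ₄−θ₃)].
Numerator sine = +0.64011; denominator sine = +0.79968.
Result = 0.0341·2.325·(+0.64011) / (0.1191·(+0.79968)) = +0.53279 rad/s; magnitude 0.53279 rad/s.

0.533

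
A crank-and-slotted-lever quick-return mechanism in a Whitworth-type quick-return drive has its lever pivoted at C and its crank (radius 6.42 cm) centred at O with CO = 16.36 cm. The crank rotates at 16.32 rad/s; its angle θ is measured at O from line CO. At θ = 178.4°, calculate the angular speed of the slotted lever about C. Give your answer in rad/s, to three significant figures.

10.5

ω = 16.32 rad/s
Crank pin A relative to C: A = (d + r cosθ, r sinθ); lever angle φ = atan2(r sinθ, d + r cosθ).
Differentiating tanφ: φ̇ = rω(d cosθ + r)/(d² + r² + 2dr cosθ).
d² + r² + 2dr cosθ = |CA|² = 0.00988855 m²;  d cosθ + r = -0.099336 m.
|ω_lever| = |0.0642·16.32·-0.099336| / 0.00988855 = 10.525 rad/s.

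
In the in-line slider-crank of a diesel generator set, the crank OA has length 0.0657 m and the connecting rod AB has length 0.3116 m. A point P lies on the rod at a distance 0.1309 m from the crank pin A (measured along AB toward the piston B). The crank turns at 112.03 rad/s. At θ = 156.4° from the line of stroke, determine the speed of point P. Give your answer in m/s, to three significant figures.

4.76

ω = 112 rad/s.  Crank-pin speed |V_A| = rω = 7.3604 m/s, perpendicular to OA.
Rod angle: sinφ = −(r/L) sinθ ⇒ φ = -4.842°; ω_rod = −rω cosθ/√(L²−r²sin²θ) = +21.723 rad/s.
V_P = V_A + ω_rod × AP, with AP = 0.1309 m along the rod.
Components: V_Px = −rω sinθ − a·ω_rod·sinφ = -2.7067 m/s;  V_Py = rω cosθ + a·ω_rod·cosφ = -3.9114 m/s.
|V_P| = √(V_Px² + V_Py²) = 4.7566 m/s.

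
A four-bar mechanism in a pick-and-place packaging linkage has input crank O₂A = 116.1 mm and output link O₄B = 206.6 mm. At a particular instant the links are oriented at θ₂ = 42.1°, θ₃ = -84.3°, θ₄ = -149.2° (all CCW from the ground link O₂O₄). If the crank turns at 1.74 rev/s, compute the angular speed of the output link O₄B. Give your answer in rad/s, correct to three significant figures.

5.46

ω₂ = 10.93 rad/s (from 1.74 rev/s).
Differentiating the loop-closure r₂e^{iθ₂}+r₃e^{iθ₃}=r₁+r₄e^{iθ₄} gives r₂ω₂e^{iθ₂}+r₃ω₃e^{iθ₃}=r₄ω₄e^{iθ₄}.
Eliminating the other unknown: ω₄ = r₂ω₂ sin(θ₂−θ₃) / [r₄ sin(θ₄−θ₃)].
Numerator sine = +0.80489; denominator sine = -0.90557.
Result = 0.1161·10.93·(+0.80489) / (0.2066·(-0.90557)) = -5.4607 rad/s; magnitude 5.4607 rad/s.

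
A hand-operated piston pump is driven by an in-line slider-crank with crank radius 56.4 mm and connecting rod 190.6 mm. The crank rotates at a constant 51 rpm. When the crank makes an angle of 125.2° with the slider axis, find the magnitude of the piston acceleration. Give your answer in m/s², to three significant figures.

ω = 2π·51/60 = 5.341 rad/s
x(θ) = r cosθ + √(L² − r² sin²θ); with ω constant, a = ω²·d²x/dθ².
d²x/dθ² = −r cosθ − r²(cos2θ)/√u − r⁴ sin²2θ/(4u^{3/2}),  u = L² − r² sin²θ = 0.0342044 m².
Substituting r = 0.0564 m, L = 0.1906 m, θ = 125.2°: d²x/dθ² = +0.037926 m.
a = ω²·d²x/dθ² = (5.341)²·(+0.037926) = +1.0818 m/s²;  |a| = 1.0818 m/s².

1.08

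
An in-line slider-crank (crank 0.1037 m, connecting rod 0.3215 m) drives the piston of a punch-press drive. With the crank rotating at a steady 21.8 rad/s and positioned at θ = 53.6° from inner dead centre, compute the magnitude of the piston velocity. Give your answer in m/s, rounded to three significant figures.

ω = 21.8 rad/s
For an in-line slider-crank, x = r cosθ + √(L² − r² sin²θ), so v = −rω sinθ·[1 + r cosθ/√(L² − r² sin²θ)].
With r = 0.1037 m, L = 0.3215 m, θ = 53.6°: √(L² − r² sin²θ) = 0.31048 m.
v = −0.1037·21.8·0.80489·[1 + 0.1037·0.59342/0.31048] = -2.1802 m/s.
|v| = 2.1802 m/s.

2.18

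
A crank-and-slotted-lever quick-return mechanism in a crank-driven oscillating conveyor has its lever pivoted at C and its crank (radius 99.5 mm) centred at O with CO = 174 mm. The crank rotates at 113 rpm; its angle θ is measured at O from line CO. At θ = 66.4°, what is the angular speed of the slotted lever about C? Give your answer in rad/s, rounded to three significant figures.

3.69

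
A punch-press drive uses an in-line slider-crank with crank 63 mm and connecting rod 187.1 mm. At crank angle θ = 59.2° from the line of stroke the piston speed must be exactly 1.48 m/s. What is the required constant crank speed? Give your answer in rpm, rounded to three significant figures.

221

For an in-line slider-crank, |v_piston| = rω|sinθ|·[1 + r cosθ/√(L² − r² sin²θ)].
With r = 0.063 m, L = 0.1871 m, θ = 59.2°: the bracketed kinematic factor |dx/dθ| = 0.063861 m.
ω = v/|dx/dθ| = 1.48/0.063861 = 23.175 rad/s.
N = 60ω/(2π) = 221.31 rpm.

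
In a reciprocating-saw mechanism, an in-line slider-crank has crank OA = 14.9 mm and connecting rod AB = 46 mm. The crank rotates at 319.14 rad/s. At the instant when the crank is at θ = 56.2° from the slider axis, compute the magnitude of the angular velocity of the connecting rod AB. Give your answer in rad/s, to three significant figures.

59.7

ω = 319.1 rad/s
The rod makes angle φ with the slider axis where L sinφ = r sinθ; differentiating, L cosφ·φ̇ = r ω cosθ.
L cosφ = √(L² − r² sin²θ) = 0.044302 m.
|ω_rod| = r ω |cosθ| / √(L² − r² sin²θ) = 0.0149·319.1·0.55630/0.044302 = 59.71 rad/s.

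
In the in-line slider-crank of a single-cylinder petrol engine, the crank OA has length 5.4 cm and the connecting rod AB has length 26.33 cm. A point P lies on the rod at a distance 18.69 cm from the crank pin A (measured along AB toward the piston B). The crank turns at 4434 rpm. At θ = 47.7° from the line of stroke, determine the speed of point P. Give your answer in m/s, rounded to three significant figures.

ω = 464.3 rad/s.  Crank-pin speed |V_A| = rω = 25.074 m/s, perpendicular to OA.
Rod angle: sinφ = −(r/L) sinθ ⇒ φ = -8.725°; ω_rod = −rω cosθ/√(L²−r²sin²θ) = -64.84 rad/s.
V_P = V_A + ω_rod × AP, with AP = 0.1869 m along the rod.
Components: V_Px = −rω sinθ − a·ω_rod·sinφ = -20.384 m/s;  V_Py = rω cosθ + a·ω_rod·cosφ = +4.8965 m/s.
|V_P| = √(V_Px² + V_Py²) = 20.963 m/s.

21.0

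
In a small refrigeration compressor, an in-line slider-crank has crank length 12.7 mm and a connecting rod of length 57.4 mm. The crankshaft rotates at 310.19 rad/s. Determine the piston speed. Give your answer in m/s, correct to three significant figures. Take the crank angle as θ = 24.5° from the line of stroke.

1.96

ω = 310.2 rad/s
For an in-line slider-crank, x = r cosθ + √(L² − r² sin²θ), so v = −rω sinθ·[1 + r cosθ/√(L² − r² sin²θ)].
With r = 0.0127 m, L = 0.0574 m, θ = 24.5°: √(L² − r² sin²θ) = 0.057158 m.
v = −0.0127·310.2·0.41469·[1 + 0.0127·0.90996/0.057158] = -1.9639 m/s.
|v| = 1.9639 m/s.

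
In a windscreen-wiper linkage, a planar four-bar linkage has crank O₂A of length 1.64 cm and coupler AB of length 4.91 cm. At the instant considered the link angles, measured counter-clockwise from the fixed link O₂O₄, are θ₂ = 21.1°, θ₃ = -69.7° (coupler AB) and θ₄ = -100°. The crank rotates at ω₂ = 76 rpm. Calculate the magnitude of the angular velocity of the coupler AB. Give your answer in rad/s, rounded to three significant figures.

ω₂ = 7.959 rad/s (from 76 rpm).
Differentiating the loop-closure r₂e^{iθ₂}+r₃e^{iθ₃}=r₁+r₄e^{iθ₄} gives r₂ω₂e^{iθ₂}+r₃ω₃e^{iθ₃}=r₄ω₄e^{iθ₄}.
Eliminating the other unknown: ω₃ = r₂ω₂ sin(θ₄−θ₂) / [r₃ sin(θ₃−θ₄)].
Numerator sine = -0.85627; denominator sine = +0.50453.
Result = 0.0164·7.959·(-0.85627) / (0.0491·(+0.50453)) = -4.5116 rad/s; magnitude 4.5116 rad/s.

4.51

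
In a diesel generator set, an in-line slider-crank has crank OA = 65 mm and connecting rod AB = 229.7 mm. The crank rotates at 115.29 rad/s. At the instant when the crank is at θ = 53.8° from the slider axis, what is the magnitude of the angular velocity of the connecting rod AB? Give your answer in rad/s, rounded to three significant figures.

19.8

ω = 115.3 rad/s
The rod makes angle φ with the slider axis where L sinφ = r sinθ; differentiating, L cosφ·φ̇ = r ω cosθ.
L cosφ = √(L² − r² sin²θ) = 0.22363 m.
|ω_rod| = r ω |cosθ| / √(L² − r² sin²θ) = 0.065·115.3·0.59061/0.22363 = 19.791 rad/s.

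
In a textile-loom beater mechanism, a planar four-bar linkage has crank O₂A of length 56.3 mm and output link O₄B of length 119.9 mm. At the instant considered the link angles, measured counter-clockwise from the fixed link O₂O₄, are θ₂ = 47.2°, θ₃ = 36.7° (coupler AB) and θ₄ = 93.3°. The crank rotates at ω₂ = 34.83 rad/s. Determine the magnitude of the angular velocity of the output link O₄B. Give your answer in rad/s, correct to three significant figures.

3.57

ω₂ = 34.83 rad/s
Differentiating the loop-closure r₂e^{iθ₂}+r₃e^{iθ₃}=r₁+r₄e^{iθ₄} gives r₂ω₂e^{iθ₂}+r₃ω₃e^{iθ₃}=r₄ω₄e^{iθ₄}.
Eliminating the other unknown: ω₄ = r₂ω₂ sin(θ₂−θ₃) / [r₄ sin(θ₄−θ₃)].
Numerator sine = +0.18224; denominator sine = +0.83485.
Result = 0.0563·34.83·(+0.18224) / (0.1199·(+0.83485)) = +3.57 rad/s; magnitude 3.57 rad/s.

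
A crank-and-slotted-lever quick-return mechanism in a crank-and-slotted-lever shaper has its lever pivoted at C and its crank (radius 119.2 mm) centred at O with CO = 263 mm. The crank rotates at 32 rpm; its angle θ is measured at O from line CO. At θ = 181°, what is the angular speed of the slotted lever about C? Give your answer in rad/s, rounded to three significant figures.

2.78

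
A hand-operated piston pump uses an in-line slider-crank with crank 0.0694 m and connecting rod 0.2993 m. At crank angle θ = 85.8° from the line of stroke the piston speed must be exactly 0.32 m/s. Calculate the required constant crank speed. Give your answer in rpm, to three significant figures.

For an in-line slider-crank, |v_piston| = rω|sinθ|·[1 + r cosθ/√(L² − r² sin²θ)].
With r = 0.0694 m, L = 0.2993 m, θ = 85.8°: the bracketed kinematic factor |dx/dθ| = 0.070422 m.
ω = v/|dx/dθ| = 0.32/0.070422 = 4.544 rad/s.
N = 60ω/(2π) = 43.392 rpm.

43.4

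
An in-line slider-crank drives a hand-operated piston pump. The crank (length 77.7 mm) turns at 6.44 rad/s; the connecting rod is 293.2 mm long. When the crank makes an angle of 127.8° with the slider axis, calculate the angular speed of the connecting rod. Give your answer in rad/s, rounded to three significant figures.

1.07

ω = 6.44 rad/s
The rod makes angle φ with the slider axis where L sinφ = r sinθ; differentiating, L cosφ·φ̇ = r ω cosθ.
L cosφ = √(L² − r² sin²θ) = 0.2867 m.
|ω_rod| = r ω |cosθ| / √(L² − r² sin²θ) = 0.0777·6.44·0.61291/0.2867 = 1.0697 rad/s.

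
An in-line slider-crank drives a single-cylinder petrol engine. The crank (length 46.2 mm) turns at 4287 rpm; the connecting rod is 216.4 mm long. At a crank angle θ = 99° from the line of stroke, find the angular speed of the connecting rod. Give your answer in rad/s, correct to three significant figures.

ω = 448.9 rad/s (converted from 4287 rpm).
The rod makes angle φ with the slider axis where L sinφ = r sinθ; differentiating, L cosφ·φ̇ = r ω cosθ.
L cosφ = √(L² − r² sin²θ) = 0.21153 m.
|ω_rod| = r ω |cosθ| / √(L² − r² sin²θ) = 0.0462·448.9·0.15643/0.21153 = 15.338 rad/s.

15.3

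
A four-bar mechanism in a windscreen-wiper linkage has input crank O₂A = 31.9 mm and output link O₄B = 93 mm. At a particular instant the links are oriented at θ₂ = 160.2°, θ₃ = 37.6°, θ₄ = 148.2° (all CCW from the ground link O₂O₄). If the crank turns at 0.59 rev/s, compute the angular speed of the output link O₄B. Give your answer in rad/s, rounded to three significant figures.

ω₂ = 3.707 rad/s (from 0.59 rev/s).
Differentiating the loop-closure r₂e^{iθ₂}+r₃e^{iθ₃}=r₁+r₄e^{iθ₄} gives r₂ω₂e^{iθ₂}+r₃ω₃e^{iθ₃}=r₄ω₄e^{iθ₄}.
Eliminating the other unknown: ω₄ = r₂ω₂ sin(θ₂−θ₃) / [r₄ sin(θ₄−θ₃)].
Numerator sine = +0.84245; denominator sine = +0.93606.
Result = 0.0319·3.707·(+0.84245) / (0.093·(+0.93606)) = +1.1444 rad/s; magnitude 1.1444 rad/s.

1.14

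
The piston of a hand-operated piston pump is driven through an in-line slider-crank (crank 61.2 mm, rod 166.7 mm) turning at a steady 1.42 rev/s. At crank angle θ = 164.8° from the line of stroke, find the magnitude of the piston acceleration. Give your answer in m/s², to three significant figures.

ω = 2π·1.42 = 8.922 rad/s
x(θ) = r cosθ + √(L² − r² sin²θ); with ω constant, a = ω²·d²x/dθ².
d²x/dθ² = −r cosθ − r²(cos2θ)/√u − r⁴ sin²2θ/(4u^{3/2}),  u = L² − r² sin²θ = 0.0275314 m².
Substituting r = 0.0612 m, L = 0.1667 m, θ = 164.8°: d²x/dθ² = +0.039393 m.
a = ω²·d²x/dθ² = (8.922)²·(+0.039393) = +3.1358 m/s²;  |a| = 3.1358 m/s².

3.14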